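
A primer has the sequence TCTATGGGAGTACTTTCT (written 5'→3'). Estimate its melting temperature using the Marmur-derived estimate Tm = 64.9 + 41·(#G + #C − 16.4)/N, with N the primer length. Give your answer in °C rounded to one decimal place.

Base counts: A=3, T=8, G=4, C=3; G+C = 7, N = 18.
Tm = 64.9 + 41·(7 − 16.4)/18 = 64.9 + -385.40/18 = 43.5°C.

43.5°C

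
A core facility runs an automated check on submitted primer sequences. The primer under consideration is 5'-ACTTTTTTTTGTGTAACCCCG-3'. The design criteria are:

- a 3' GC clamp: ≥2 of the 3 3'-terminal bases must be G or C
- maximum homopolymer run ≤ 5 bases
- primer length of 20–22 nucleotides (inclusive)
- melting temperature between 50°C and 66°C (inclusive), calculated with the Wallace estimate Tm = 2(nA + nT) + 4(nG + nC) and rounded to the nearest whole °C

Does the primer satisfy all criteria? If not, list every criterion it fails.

Fails: homopolymer run.

Base counts: A=3, T=10, G=3, C=5 (length 21).
GC clamp: 3' end CCG has 3 G/C ✓
homopolymer run: longest run = 8, exceeds 5 ✗
length: length 21 ✓
Tm: Tm = 2·13 + 4·8 = 58°C ✓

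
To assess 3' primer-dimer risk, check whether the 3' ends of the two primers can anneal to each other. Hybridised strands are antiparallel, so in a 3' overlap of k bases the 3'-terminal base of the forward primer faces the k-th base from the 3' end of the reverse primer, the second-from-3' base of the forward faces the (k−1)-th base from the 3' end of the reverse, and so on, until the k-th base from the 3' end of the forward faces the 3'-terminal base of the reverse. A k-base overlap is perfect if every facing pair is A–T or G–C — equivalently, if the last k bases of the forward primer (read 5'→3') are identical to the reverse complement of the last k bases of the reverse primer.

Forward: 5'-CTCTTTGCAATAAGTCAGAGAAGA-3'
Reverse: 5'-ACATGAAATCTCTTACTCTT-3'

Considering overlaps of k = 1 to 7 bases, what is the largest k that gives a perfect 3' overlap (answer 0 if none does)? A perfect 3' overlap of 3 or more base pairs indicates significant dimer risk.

Longest perfect overlap: 4 complementary base pairs; significant dimer risk (threshold 3).

Last 7 bases (5'→3') — forward …GAGAAGA, reverse …TACTCTT.
Reverse complement of the reverse primer's last 7 bases: AAGAGTA; its first k bases are the reverse complement of the reverse primer's last k bases, so a perfect k-base overlap needs the forward primer's last k bases to equal them.
Comparing (forward last k vs required): k=1: A vs A ✓; k=2: GA vs AA ✗; k=3: AGA vs AAG ✗; k=4: AAGA vs AAGA ✓; k=5: GAAGA vs AAGAG ✗; k=6: AGAAGA vs AAGAGT ✗; k=7: GAGAAGA vs AAGAGTA ✗.
Perfect overlaps at k = 1, 4; the largest is 4.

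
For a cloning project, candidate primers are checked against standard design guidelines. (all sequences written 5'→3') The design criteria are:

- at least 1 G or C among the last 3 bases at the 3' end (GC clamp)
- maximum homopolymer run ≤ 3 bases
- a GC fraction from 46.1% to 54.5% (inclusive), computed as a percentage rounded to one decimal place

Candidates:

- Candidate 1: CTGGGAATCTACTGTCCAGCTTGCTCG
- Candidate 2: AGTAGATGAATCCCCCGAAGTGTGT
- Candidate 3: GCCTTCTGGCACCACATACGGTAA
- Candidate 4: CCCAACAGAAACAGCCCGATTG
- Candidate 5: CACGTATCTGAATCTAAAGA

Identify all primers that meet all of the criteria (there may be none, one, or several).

Candidate 1 (27 nt, A=4 T=8 G=7 C=8): 3' end TCG has 2 G/C ✓; longest run = 3 ✓; GC 15/27 = 55.6%, outside 46.1–54.5% ✗ — fails.
Candidate 2 (25 nt, A=7 T=6 G=7 C=5): 3' end TGT has 1 G/C ✓; longest run = 5, exceeds 3 ✗; GC 12/25 = 48.0% ✓ — fails.
Candidate 3 (24 nt, A=6 T=5 G=5 C=8): 3' end TAA has 0 G/C, need ≥1 ✗; longest run = 2 ✓; GC 13/24 = 54.2% ✓ — fails.
Candidate 4 (22 nt, A=8 T=2 G=4 C=8): 3' end TTG has 1 G/C ✓; longest run = 3 ✓; GC 12/22 = 54.5% ✓ — passes.
Candidate 5 (20 nt, A=8 T=5 G=3 C=4): 3' end AGA has 1 G/C ✓; longest run = 3 ✓; GC 7/20 = 35.0%, outside 46.1–54.5% ✗ — fails.

Candidate 4 only.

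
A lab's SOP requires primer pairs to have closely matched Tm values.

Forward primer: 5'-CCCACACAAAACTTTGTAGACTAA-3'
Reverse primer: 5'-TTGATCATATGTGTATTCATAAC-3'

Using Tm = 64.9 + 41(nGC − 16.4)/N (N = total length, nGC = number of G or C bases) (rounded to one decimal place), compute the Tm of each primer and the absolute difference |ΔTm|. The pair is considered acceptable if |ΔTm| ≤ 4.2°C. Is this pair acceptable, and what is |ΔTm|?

|ΔTm| = 5.9°C; the pair is not acceptable.

Forward: G+C = 9, N = 24 → Tm = 64.9 + 41·(9 − 16.4)/24 = 52.3°C.
Reverse: G+C = 6, N = 23 → Tm = 64.9 + 41·(6 − 16.4)/23 = 46.4°C.
|ΔTm| = |52.3 − 46.4| = 5.9°C, > 4.2°C.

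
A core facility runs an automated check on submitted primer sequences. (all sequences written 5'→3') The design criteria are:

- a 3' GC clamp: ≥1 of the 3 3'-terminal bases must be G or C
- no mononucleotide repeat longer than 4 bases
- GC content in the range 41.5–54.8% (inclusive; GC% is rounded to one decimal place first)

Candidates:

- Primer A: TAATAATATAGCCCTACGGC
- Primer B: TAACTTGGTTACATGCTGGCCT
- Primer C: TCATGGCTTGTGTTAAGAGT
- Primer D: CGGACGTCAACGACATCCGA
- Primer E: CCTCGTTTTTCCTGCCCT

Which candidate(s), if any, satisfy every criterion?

Primer B only.

Primer A (20 nt, A=7 T=5 G=3 C=5): 3' end GGC has 3 G/C ✓; longest run = 3 ✓; GC 8/20 = 40.0%, outside 41.5–54.8% ✗ — fails.
Primer B (22 nt, A=4 T=8 G=5 C=5): 3' end CCT has 2 G/C ✓; longest run = 2 ✓; GC 10/22 = 45.5% ✓ — passes.
Primer C (20 nt, A=4 T=8 G=6 C=2): 3' end AGT has 1 G/C ✓; longest run = 2 ✓; GC 8/20 = 40.0%, outside 41.5–54.8% ✗ — fails.
Primer D (20 nt, A=6 T=2 G=5 C=7): 3' end CGA has 2 G/C ✓; longest run = 2 ✓; GC 12/20 = 60.0%, outside 41.5–54.8% ✗ — fails.
Primer E (18 nt, A=0 T=8 G=2 C=8): 3' end CCT has 2 G/C ✓; longest run = 5, exceeds 4 ✗; GC 10/18 = 55.6%, outside 41.5–54.8% ✗ — fails.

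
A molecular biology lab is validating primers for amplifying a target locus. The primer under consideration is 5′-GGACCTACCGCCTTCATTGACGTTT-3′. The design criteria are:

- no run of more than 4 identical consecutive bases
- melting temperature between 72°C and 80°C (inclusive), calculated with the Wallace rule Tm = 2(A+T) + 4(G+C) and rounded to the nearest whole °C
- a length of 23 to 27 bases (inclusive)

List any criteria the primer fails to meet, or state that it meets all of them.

Base counts: A=4, T=8, G=5, C=8 (length 25).
homopolymer run: longest run = 3 ✓
Tm: Tm = 2·12 + 4·13 = 76°C ✓
length: length 25 ✓

Meets all criteria.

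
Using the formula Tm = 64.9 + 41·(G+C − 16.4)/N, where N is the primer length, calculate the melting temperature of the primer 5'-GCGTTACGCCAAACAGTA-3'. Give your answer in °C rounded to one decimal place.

Base counts: A=6, T=3, G=4, C=5; G+C = 9, N = 18.
Tm = 64.9 + 41·(9 − 16.4)/18 = 64.9 + -303.40/18 = 48.0°C.

48.0°C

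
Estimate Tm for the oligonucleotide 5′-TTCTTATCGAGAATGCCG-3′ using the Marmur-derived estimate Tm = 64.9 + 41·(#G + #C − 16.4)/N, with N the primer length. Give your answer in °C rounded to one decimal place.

Base counts: A=4, T=6, G=4, C=4; G+C = 8, N = 18.
Tm = 64.9 + 41·(8 − 16.4)/18 = 64.9 + -344.40/18 = 45.8°C.

45.8°C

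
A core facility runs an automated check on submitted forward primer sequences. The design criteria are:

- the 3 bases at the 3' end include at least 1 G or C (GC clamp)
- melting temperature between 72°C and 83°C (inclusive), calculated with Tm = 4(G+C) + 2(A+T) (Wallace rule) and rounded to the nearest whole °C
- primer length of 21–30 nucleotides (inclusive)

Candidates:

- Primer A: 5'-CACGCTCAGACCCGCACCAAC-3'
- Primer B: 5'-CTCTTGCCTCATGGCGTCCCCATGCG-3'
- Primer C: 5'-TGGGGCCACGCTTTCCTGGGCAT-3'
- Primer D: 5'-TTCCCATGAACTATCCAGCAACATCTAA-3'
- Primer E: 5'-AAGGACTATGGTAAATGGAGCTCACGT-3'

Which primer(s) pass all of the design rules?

Primer A (21 nt, A=6 T=1 G=3 C=11): 3' end AAC has 1 G/C ✓; Tm = 2·7 + 4·14 = 70°C, outside 72–83°C ✗; length 21 ✓ — fails.
Primer B (26 nt, A=2 T=7 G=6 C=11): 3' end GCG has 3 G/C ✓; Tm = 2·9 + 4·17 = 86°C, outside 72–83°C ✗; length 26 ✓ — fails.
Primer C (23 nt, A=2 T=6 G=8 C=7): 3' end CAT has 1 G/C ✓; Tm = 2·8 + 4·15 = 76°C ✓; length 23 ✓ — passes.
Primer D (28 nt, A=10 T=7 G=2 C=9): 3' end TAA has 0 G/C, need ≥1 ✗; Tm = 2·17 + 4·11 = 78°C ✓; length 28 ✓ — fails.
Primer E (27 nt, A=9 T=6 G=8 C=4): 3' end CGT has 2 G/C ✓; Tm = 2·15 + 4·12 = 78°C ✓; length 27 ✓ — passes.

Primer C and Primer E.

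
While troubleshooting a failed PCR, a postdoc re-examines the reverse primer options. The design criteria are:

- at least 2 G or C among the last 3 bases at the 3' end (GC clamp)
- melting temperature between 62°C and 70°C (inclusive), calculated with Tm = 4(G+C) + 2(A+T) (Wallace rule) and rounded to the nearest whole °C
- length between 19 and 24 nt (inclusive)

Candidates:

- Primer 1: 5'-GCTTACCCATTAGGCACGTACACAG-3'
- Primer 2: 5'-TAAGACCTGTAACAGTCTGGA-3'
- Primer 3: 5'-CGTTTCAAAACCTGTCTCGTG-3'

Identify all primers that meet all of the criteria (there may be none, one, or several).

Primer 1 (25 nt, A=7 T=5 G=5 C=8): 3' end CAG has 2 G/C ✓; Tm = 2·12 + 4·13 = 76°C, outside 62–70°C ✗; length 25, outside 19–24 ✗ — fails.
Primer 2 (21 nt, A=7 T=5 G=5 C=4): 3' end GGA has 2 G/C ✓; Tm = 2·12 + 4·9 = 60°C, outside 62–70°C ✗; length 21 ✓ — fails.
Primer 3 (21 nt, A=4 T=7 G=4 C=6): 3' end GTG has 2 G/C ✓; Tm = 2·11 + 4·10 = 62°C ✓; length 21 ✓ — passes.

Primer 3 only.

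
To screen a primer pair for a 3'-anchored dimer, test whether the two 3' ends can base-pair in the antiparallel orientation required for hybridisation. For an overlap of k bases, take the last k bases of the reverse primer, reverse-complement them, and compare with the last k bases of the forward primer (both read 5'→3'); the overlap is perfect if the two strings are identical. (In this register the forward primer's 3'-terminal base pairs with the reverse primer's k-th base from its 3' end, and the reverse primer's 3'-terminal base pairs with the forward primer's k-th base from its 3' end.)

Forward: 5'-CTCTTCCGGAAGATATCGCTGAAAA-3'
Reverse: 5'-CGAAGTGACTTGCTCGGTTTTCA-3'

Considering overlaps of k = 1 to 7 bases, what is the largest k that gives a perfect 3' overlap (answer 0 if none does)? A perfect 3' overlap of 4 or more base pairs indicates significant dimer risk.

Longest perfect overlap: 6 complementary base pairs; significant dimer risk (threshold 4).

Last 7 bases (5'→3') — forward …CTGAAAA, reverse …GTTTTCA.
Reverse complement of the reverse primer's last 7 bases: TGAAAAC; its first k bases are the reverse complement of the reverse primer's last k bases, so a perfect k-base overlap needs the forward primer's last k bases to equal them.
Comparing (forward last k vs required): k=1: A vs T ✗; k=2: AA vs TG ✗; k=3: AAA vs TGA ✗; k=4: AAAA vs TGAA ✗; k=5: GAAAA vs TGAAA ✗; k=6: TGAAAA vs TGAAAA ✓; k=7: CTGAAAA vs TGAAAAC ✗.
Only k = 6 is perfect, so the longest perfect 3' overlap is 6.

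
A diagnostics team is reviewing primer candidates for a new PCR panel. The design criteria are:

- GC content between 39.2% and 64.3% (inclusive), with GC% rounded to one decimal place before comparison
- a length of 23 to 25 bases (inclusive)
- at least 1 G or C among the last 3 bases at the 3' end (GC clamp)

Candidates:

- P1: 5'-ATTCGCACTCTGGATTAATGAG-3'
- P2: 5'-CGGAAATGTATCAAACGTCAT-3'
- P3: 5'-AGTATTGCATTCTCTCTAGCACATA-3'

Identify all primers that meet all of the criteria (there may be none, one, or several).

P1 (22 nt, A=6 T=7 G=5 C=4): GC 9/22 = 40.9% ✓; length 22, outside 23–25 ✗; 3' end GAG has 2 G/C ✓ — fails.
P2 (21 nt, A=8 T=5 G=4 C=4): GC 8/21 = 38.1%, outside 39.2–64.3% ✗; length 21, outside 23–25 ✗; 3' end CAT has 1 G/C ✓ — fails.
P3 (25 nt, A=7 T=9 G=3 C=6): GC 9/25 = 36.0%, outside 39.2–64.3% ✗; length 25 ✓; 3' end ATA has 0 G/C, need ≥1 ✗ — fails.

None of the candidates satisfy all criteria.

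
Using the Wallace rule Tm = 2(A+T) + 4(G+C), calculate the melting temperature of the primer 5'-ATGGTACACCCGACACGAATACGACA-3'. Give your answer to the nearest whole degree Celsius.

78°C

Base counts: A=10, T=3, G=5, C=8 (length 26).
Tm = 2·(10+3) + 4·(5+8) = 2·13 + 4·13 = 26 + 52 = 78°C.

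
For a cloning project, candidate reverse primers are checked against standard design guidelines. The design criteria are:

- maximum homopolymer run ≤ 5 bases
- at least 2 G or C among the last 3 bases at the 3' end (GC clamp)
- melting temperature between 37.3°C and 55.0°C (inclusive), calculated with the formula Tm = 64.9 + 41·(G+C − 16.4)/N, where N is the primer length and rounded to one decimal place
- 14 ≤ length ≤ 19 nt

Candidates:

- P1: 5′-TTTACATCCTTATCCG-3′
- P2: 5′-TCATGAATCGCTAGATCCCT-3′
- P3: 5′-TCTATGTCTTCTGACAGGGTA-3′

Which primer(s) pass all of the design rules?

P1 only.

P1 (16 nt, A=3 T=7 G=1 C=5): longest run = 3 ✓; 3' end CCG has 3 G/C ✓; Tm = 64.9 + 41·(6 − 16.4)/16 = 38.3°C ✓; length 16 ✓ — passes.
P2 (20 nt, A=5 T=6 G=3 C=6): longest run = 3 ✓; 3' end CCT has 2 G/C ✓; Tm = 64.9 + 41·(9 − 16.4)/20 = 49.7°C ✓; length 20, outside 14–19 ✗ — fails.
P3 (21 nt, A=4 T=8 G=5 C=4): longest run = 3 ✓; 3' end GTA has 1 G/C, need ≥2 ✗; Tm = 64.9 + 41·(9 − 16.4)/21 = 50.5°C ✓; length 21, outside 14–19 ✗ — fails.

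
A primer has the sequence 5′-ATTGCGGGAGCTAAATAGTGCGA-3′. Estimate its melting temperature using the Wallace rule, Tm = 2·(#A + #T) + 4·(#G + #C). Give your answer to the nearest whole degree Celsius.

Base counts: A=7, T=5, G=8, C=3 (length 23).
Tm = 2·(7+5) + 4·(8+3) = 2·12 + 4·11 = 24 + 44 = 68°C.

68°C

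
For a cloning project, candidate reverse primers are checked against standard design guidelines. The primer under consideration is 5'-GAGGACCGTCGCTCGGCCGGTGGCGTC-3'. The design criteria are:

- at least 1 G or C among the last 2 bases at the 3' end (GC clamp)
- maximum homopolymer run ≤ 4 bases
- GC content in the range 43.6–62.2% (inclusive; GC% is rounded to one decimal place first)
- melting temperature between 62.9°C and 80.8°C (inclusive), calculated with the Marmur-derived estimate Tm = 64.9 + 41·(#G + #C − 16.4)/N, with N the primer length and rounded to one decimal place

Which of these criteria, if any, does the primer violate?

Base counts: A=2, T=4, G=12, C=9 (length 27).
GC clamp: 3' end TC has 1 G/C ✓
homopolymer run: longest run = 2 ✓
GC content: GC 21/27 = 77.8%, outside 43.6–62.2% ✗
Tm: Tm = 64.9 + 41·(21 − 16.4)/27 = 71.9°C ✓

Fails: GC content.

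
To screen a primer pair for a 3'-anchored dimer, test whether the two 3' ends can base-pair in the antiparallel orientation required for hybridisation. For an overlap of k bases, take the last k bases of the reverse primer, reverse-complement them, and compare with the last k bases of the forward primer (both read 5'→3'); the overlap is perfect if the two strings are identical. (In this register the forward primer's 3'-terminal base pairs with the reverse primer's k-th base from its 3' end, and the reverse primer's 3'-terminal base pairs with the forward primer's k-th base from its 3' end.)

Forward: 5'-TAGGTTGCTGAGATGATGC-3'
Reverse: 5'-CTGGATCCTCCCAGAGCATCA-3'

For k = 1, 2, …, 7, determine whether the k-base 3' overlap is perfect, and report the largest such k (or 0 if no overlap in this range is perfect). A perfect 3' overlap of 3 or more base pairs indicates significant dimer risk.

Longest perfect overlap: 6 complementary base pairs; significant dimer risk (threshold 3).

Last 7 bases (5'→3') — forward …ATGATGC, reverse …AGCATCA.
Reverse complement of the reverse primer's last 7 bases: TGATGCT; its first k bases are the reverse complement of the reverse primer's last k bases, so a perfect k-base overlap needs the forward primer's last k bases to equal them.
Comparing (forward last k vs required): k=1: C vs T ✗; k=2: GC vs TG ✗; k=3: TGC vs TGA ✗; k=4: ATGC vs TGAT ✗; k=5: GATGC vs TGATG ✗; k=6: TGATGC vs TGATGC ✓; k=7: ATGATGC vs TGATGCT ✗.
Only k = 6 is perfect, so the longest perfect 3' overlap is 6.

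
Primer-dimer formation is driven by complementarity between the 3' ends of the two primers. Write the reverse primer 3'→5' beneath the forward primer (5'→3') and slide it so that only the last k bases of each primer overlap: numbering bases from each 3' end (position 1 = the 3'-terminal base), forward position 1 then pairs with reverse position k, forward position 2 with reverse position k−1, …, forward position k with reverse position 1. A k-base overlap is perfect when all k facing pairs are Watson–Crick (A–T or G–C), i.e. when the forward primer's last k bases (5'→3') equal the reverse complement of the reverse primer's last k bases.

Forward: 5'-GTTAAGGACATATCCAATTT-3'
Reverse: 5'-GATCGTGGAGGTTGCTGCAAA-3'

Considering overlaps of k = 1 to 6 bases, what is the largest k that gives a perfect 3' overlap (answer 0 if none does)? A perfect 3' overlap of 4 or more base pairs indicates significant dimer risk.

Last 6 bases (5'→3') — forward …CAATTT, reverse …TGCAAA.
Reverse complement of the reverse primer's last 6 bases: TTTGCA; its first k bases are the reverse complement of the reverse primer's last k bases, so a perfect k-base overlap needs the forward primer's last k bases to equal them.
Comparing (forward last k vs required): k=1: T vs T ✓; k=2: TT vs TT ✓; k=3: TTT vs TTT ✓; k=4: ATTT vs TTTG ✗; k=5: AATTT vs TTTGC ✗; k=6: CAATTT vs TTTGCA ✗.
Perfect overlaps at k = 1, 2, 3; the largest is 3.

Longest perfect overlap: 3 complementary base pairs; below the dimer-risk threshold (threshold 4).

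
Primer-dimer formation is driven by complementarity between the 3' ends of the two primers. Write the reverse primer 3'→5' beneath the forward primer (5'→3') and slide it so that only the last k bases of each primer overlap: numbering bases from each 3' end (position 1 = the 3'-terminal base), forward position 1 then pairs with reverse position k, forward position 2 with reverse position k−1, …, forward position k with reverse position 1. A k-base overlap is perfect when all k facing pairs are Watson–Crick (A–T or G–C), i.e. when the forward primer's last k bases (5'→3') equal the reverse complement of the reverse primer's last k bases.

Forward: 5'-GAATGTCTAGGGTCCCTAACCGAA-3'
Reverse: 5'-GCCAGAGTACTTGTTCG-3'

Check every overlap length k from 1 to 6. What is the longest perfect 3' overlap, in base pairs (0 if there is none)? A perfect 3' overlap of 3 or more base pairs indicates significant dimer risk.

Last 6 bases (5'→3') — forward …ACCGAA, reverse …TGTTCG.
Reverse complement of the reverse primer's last 6 bases: CGAACA; its first k bases are the reverse complement of the reverse primer's last k bases, so a perfect k-base overlap needs the forward primer's last k bases to equal them.
Comparing (forward last k vs required): k=1: A vs C ✗; k=2: AA vs CG ✗; k=3: GAA vs CGA ✗; k=4: CGAA vs CGAA ✓; k=5: CCGAA vs CGAAC ✗; k=6: ACCGAA vs CGAACA ✗.
Only k = 4 is perfect, so the longest perfect 3' overlap is 4.

Longest perfect overlap: 4 complementary base pairs; significant dimer risk (threshold 3).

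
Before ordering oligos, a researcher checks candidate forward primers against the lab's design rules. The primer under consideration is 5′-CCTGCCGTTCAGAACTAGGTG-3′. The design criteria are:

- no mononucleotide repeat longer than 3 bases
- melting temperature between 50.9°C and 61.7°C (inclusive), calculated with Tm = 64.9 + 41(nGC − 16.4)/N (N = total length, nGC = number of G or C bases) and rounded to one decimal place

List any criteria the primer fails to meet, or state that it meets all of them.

Meets all criteria.

Base counts: A=4, T=5, G=6, C=6 (length 21).
homopolymer run: longest run = 2 ✓
Tm: Tm = 64.9 + 41·(12 − 16.4)/21 = 56.3°C ✓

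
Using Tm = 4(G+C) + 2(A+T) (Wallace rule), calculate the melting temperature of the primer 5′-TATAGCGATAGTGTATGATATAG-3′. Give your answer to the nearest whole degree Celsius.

Base counts: A=8, T=8, G=6, C=1 (length 23).
Tm = 2·(8+8) + 4·(6+1) = 2·16 + 4·7 = 32 + 28 = 60°C.

60°C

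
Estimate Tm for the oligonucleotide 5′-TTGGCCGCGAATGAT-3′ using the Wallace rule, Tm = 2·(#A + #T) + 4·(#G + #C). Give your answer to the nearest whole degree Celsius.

46°C

Base counts: A=3, T=4, G=5, C=3 (length 15).
Tm = 2·(3+4) + 4·(5+3) = 2·7 + 4·8 = 14 + 32 = 46°C.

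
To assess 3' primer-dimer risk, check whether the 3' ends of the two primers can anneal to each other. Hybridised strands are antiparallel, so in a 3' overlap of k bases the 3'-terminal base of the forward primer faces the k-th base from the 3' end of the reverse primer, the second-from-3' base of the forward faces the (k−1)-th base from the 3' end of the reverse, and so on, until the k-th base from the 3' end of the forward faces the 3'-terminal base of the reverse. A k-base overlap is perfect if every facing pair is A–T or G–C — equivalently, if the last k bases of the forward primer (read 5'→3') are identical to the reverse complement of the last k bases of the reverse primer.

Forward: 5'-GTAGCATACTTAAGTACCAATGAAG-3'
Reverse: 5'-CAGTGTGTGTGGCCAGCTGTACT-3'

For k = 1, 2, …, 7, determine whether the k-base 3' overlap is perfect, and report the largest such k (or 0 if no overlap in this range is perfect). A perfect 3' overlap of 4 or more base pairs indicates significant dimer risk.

Last 7 bases (5'→3') — forward …AATGAAG, reverse …CTGTACT.
Reverse complement of the reverse primer's last 7 bases: AGTACAG; its first k bases are the reverse complement of the reverse primer's last k bases, so a perfect k-base overlap needs the forward primer's last k bases to equal them.
Comparing (forward last k vs required): k=1: G vs A ✗; k=2: AG vs AG ✓; k=3: AAG vs AGT ✗; k=4: GAAG vs AGTA ✗; k=5: TGAAG vs AGTAC ✗; k=6: ATGAAG vs AGTACA ✗; k=7: AATGAAG vs AGTACAG ✗.
Only k = 2 is perfect, so the longest perfect 3' overlap is 2.

Longest perfect overlap: 2 complementary base pairs; below the dimer-risk threshold (threshold 4).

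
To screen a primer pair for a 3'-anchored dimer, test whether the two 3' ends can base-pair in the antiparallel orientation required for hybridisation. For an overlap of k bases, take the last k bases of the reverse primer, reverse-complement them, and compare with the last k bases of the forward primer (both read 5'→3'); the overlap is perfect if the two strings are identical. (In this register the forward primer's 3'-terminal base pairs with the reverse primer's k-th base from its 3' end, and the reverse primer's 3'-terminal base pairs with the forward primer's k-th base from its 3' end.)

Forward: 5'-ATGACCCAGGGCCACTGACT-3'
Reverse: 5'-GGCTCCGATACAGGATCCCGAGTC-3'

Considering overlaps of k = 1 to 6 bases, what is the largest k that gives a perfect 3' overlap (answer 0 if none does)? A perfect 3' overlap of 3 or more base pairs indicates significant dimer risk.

Last 6 bases (5'→3') — forward …CTGACT, reverse …CGAGTC.
Reverse complement of the reverse primer's last 6 bases: GACTCG; its first k bases are the reverse complement of the reverse primer's last k bases, so a perfect k-base overlap needs the forward primer's last k bases to equal them.
Comparing (forward last k vs required): k=1: T vs G ✗; k=2: CT vs GA ✗; k=3: ACT vs GAC ✗; k=4: GACT vs GACT ✓; k=5: TGACT vs GACTC ✗; k=6: CTGACT vs GACTCG ✗.
Only k = 4 is perfect, so the longest perfect 3' overlap is 4.

Longest perfect overlap: 4 complementary base pairs; significant dimer risk (threshold 3).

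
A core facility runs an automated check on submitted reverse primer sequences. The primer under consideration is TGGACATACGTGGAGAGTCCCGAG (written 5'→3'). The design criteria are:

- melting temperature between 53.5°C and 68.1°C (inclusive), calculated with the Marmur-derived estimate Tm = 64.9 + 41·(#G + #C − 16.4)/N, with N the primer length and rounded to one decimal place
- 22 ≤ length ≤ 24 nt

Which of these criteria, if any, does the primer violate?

Meets all criteria.

Base counts: A=6, T=4, G=9, C=5 (length 24).
Tm: Tm = 64.9 + 41·(14 − 16.4)/24 = 60.8°C ✓
length: length 24 ✓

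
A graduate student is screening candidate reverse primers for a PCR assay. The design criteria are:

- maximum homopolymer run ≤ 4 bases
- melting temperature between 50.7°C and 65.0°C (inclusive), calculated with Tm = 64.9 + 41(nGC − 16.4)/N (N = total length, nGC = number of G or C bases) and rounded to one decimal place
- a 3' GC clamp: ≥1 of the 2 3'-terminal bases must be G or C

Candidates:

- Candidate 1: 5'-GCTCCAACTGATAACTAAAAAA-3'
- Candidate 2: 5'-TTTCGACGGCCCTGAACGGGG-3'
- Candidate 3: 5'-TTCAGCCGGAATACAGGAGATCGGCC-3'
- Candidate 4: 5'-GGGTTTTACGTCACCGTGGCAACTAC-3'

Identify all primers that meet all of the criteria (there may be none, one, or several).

Candidate 2, Candidate 3 and Candidate 4.

Candidate 1 (22 nt, A=11 T=4 G=2 C=5): longest run = 6, exceeds 4 ✗; Tm = 64.9 + 41·(7 − 16.4)/22 = 47.4°C, outside 50.7–65.0°C ✗; 3' end AA has 0 G/C, need ≥1 ✗ — fails.
Candidate 2 (21 nt, A=3 T=4 G=8 C=6): longest run = 4 ✓; Tm = 64.9 + 41·(14 − 16.4)/21 = 60.2°C ✓; 3' end GG has 2 G/C ✓ — passes.
Candidate 3 (26 nt, A=7 T=4 G=8 C=7): longest run = 2 ✓; Tm = 64.9 + 41·(15 − 16.4)/26 = 62.7°C ✓; 3' end CC has 2 G/C ✓ — passes.
Candidate 4 (26 nt, A=5 T=7 G=7 C=7): longest run = 4 ✓; Tm = 64.9 + 41·(14 − 16.4)/26 = 61.1°C ✓; 3' end AC has 1 G/C ✓ — passes.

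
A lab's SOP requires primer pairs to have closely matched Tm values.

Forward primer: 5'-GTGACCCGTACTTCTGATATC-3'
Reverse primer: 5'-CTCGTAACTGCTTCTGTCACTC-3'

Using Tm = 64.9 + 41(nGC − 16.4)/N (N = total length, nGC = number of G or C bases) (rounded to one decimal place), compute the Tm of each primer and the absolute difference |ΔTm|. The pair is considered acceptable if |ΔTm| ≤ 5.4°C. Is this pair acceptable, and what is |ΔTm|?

|ΔTm| = 2.4°C; the pair is acceptable.

Forward: G+C = 10, N = 21 → Tm = 64.9 + 41·(10 − 16.4)/21 = 52.4°C.
Reverse: G+C = 11, N = 22 → Tm = 64.9 + 41·(11 − 16.4)/22 = 54.8°C.
|ΔTm| = |52.4 − 54.8| = 2.4°C, ≤ 5.4°C.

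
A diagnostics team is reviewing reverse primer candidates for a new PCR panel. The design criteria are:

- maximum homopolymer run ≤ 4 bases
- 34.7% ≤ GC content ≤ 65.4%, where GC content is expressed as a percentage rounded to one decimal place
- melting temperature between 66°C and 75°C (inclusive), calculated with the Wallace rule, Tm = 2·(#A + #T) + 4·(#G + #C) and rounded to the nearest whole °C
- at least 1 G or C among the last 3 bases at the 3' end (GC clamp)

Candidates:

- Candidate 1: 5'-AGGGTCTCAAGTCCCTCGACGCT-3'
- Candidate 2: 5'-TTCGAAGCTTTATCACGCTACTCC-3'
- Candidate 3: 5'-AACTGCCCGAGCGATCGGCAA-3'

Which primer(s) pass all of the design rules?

Candidate 1, Candidate 2 and Candidate 3.

Candidate 1 (23 nt, A=4 T=5 G=6 C=8): longest run = 3 ✓; GC 14/23 = 60.9% ✓; Tm = 2·9 + 4·14 = 74°C ✓; 3' end GCT has 2 G/C ✓ — passes.
Candidate 2 (24 nt, A=5 T=8 G=3 C=8): longest run = 3 ✓; GC 11/24 = 45.8% ✓; Tm = 2·13 + 4·11 = 70°C ✓; 3' end TCC has 2 G/C ✓ — passes.
Candidate 3 (21 nt, A=6 T=2 G=6 C=7): longest run = 3 ✓; GC 13/21 = 61.9% ✓; Tm = 2·8 + 4·13 = 68°C ✓; 3' end CAA has 1 G/C ✓ — passes.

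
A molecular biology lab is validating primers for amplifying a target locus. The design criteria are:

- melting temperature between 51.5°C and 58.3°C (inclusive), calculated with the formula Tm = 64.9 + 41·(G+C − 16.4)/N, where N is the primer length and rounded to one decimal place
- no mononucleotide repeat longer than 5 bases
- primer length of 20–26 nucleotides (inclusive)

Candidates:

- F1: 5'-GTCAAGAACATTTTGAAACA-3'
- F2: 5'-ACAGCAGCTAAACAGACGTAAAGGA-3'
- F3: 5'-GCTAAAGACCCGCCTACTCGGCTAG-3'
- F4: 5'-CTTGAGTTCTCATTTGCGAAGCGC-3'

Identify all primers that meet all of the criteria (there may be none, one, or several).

F2 and F4.

F1 (20 nt, A=9 T=5 G=3 C=3): Tm = 64.9 + 41·(6 − 16.4)/20 = 43.6°C, outside 51.5–58.3°C ✗; longest run = 4 ✓; length 20 ✓ — fails.
F2 (25 nt, A=12 T=2 G=6 C=5): Tm = 64.9 + 41·(11 − 16.4)/25 = 56.0°C ✓; longest run = 3 ✓; length 25 ✓ — passes.
F3 (25 nt, A=6 T=4 G=6 C=9): Tm = 64.9 + 41·(15 − 16.4)/25 = 62.6°C, outside 51.5–58.3°C ✗; longest run = 3 ✓; length 25 ✓ — fails.
F4 (24 nt, A=4 T=8 G=6 C=6): Tm = 64.9 + 41·(12 − 16.4)/24 = 57.4°C ✓; longest run = 3 ✓; length 24 ✓ — passes.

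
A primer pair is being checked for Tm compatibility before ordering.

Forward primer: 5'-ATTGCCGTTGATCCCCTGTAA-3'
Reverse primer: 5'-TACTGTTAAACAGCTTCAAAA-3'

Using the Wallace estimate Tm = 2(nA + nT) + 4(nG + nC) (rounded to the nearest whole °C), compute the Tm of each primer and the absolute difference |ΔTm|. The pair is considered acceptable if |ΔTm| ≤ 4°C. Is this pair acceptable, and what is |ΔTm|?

|ΔTm| = 8°C; the pair is not acceptable.

Forward: A=4 T=7 G=4 C=6 → Tm = 2·11 + 4·10 = 62°C.
Reverse: A=9 T=6 G=2 C=4 → Tm = 2·15 + 4·6 = 54°C.
|ΔTm| = |62 − 54| = 8°C, > 4°C.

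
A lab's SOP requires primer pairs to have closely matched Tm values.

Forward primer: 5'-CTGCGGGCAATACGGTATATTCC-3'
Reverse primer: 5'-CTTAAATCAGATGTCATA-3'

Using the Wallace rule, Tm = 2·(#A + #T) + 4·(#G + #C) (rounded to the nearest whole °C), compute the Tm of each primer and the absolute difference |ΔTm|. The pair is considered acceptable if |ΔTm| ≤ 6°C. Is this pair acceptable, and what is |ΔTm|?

|ΔTm| = 24°C; the pair is not acceptable.

Forward: A=5 T=6 G=6 C=6 → Tm = 2·11 + 4·12 = 70°C.
Reverse: A=7 T=6 G=2 C=3 → Tm = 2·13 + 4·5 = 46°C.
|ΔTm| = |70 − 46| = 24°C, > 6°C.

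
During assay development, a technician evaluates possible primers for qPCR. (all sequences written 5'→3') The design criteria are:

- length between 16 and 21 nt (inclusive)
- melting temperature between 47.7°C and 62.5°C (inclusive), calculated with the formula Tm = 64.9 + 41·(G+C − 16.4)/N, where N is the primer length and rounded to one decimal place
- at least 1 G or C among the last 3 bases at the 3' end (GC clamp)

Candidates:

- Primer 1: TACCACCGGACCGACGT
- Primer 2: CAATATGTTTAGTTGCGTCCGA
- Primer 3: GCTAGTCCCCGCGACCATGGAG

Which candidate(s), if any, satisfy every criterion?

Primer 1 only.

Primer 1 (17 nt, A=4 T=2 G=4 C=7): length 17 ✓; Tm = 64.9 + 41·(11 − 16.4)/17 = 51.9°C ✓; 3' end CGT has 2 G/C ✓ — passes.
Primer 2 (22 nt, A=5 T=8 G=5 C=4): length 22, outside 16–21 ✗; Tm = 64.9 + 41·(9 − 16.4)/22 = 51.1°C ✓; 3' end CGA has 2 G/C ✓ — fails.
Primer 3 (22 nt, A=4 T=3 G=7 C=8): length 22, outside 16–21 ✗; Tm = 64.9 + 41·(15 − 16.4)/22 = 62.3°C ✓; 3' end GAG has 2 G/C ✓ — fails.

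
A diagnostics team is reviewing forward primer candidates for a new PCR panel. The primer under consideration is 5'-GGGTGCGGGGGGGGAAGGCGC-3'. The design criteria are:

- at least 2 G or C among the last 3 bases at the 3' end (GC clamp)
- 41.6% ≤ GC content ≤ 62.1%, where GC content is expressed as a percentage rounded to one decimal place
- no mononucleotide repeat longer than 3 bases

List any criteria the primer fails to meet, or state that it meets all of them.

Fails: GC content, homopolymer run.

Base counts: A=2, T=1, G=15, C=3 (length 21).
GC clamp: 3' end CGC has 3 G/C ✓
GC content: GC 18/21 = 85.7%, outside 41.6–62.1% ✗
homopolymer run: longest run = 8, exceeds 3 ✗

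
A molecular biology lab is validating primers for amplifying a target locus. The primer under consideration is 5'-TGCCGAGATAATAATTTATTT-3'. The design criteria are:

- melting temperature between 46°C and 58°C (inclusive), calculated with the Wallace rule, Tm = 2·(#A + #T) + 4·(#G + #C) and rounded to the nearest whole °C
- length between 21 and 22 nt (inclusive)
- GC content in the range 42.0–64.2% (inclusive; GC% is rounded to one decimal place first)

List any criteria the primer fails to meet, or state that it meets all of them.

Base counts: A=7, T=9, G=3, C=2 (length 21).
Tm: Tm = 2·16 + 4·5 = 52°C ✓
length: length 21 ✓
GC content: GC 5/21 = 23.8%, outside 42.0–64.2% ✗

Fails: GC content.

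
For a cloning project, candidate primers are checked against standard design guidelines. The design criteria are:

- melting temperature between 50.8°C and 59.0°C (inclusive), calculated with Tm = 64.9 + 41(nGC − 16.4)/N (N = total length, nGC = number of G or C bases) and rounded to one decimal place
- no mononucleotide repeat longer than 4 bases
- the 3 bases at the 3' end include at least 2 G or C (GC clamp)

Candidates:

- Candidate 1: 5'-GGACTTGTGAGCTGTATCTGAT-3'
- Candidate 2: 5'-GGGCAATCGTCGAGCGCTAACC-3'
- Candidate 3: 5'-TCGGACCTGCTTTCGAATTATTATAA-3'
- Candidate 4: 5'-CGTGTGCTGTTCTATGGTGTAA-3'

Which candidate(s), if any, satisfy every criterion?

None of the candidates satisfy all criteria.

Candidate 1 (22 nt, A=4 T=8 G=7 C=3): Tm = 64.9 + 41·(10 − 16.4)/22 = 53.0°C ✓; longest run = 2 ✓; 3' end GAT has 1 G/C, need ≥2 ✗ — fails.
Candidate 2 (22 nt, A=5 T=3 G=7 C=7): Tm = 64.9 + 41·(14 − 16.4)/22 = 60.4°C, outside 50.8–59.0°C ✗; longest run = 3 ✓; 3' end ACC has 2 G/C ✓ — fails.
Candidate 3 (26 nt, A=7 T=10 G=4 C=5): Tm = 64.9 + 41·(9 − 16.4)/26 = 53.2°C ✓; longest run = 3 ✓; 3' end TAA has 0 G/C, need ≥2 ✗ — fails.
Candidate 4 (22 nt, A=3 T=9 G=7 C=3): Tm = 64.9 + 41·(10 − 16.4)/22 = 53.0°C ✓; longest run = 2 ✓; 3' end TAA has 0 G/C, need ≥2 ✗ — fails.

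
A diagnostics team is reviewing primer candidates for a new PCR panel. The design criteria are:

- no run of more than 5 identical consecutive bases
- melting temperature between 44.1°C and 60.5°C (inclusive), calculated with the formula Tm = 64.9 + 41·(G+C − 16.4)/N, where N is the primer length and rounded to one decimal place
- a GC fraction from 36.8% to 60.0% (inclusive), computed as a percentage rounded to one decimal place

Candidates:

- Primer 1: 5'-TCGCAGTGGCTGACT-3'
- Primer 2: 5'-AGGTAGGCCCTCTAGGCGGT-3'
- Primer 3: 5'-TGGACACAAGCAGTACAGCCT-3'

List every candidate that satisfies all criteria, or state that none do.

Primer 1 and Primer 3.

Primer 1 (15 nt, A=2 T=4 G=5 C=4): longest run = 2 ✓; Tm = 64.9 + 41·(9 − 16.4)/15 = 44.7°C ✓; GC 9/15 = 60.0% ✓ — passes.
Primer 2 (20 nt, A=3 T=4 G=8 C=5): longest run = 3 ✓; Tm = 64.9 + 41·(13 − 16.4)/20 = 57.9°C ✓; GC 13/20 = 65.0%, outside 36.8–60.0% ✗ — fails.
Primer 3 (21 nt, A=7 T=3 G=5 C=6): longest run = 2 ✓; Tm = 64.9 + 41·(11 − 16.4)/21 = 54.4°C ✓; GC 11/21 = 52.4% ✓ — passes.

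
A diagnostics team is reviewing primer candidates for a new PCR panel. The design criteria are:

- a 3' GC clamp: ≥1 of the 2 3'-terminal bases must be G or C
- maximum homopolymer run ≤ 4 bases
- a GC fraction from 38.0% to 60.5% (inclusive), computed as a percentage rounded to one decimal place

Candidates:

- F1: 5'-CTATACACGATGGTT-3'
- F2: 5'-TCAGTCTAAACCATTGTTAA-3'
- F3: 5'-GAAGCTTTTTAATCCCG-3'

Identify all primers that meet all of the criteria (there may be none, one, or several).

None of the candidates satisfy all criteria.

F1 (15 nt, A=4 T=5 G=3 C=3): 3' end TT has 0 G/C, need ≥1 ✗; longest run = 2 ✓; GC 6/15 = 40.0% ✓ — fails.
F2 (20 nt, A=7 T=7 G=2 C=4): 3' end AA has 0 G/C, need ≥1 ✗; longest run = 3 ✓; GC 6/20 = 30.0%, outside 38.0–60.5% ✗ — fails.
F3 (17 nt, A=4 T=6 G=3 C=4): 3' end CG has 2 G/C ✓; longest run = 5, exceeds 4 ✗; GC 7/17 = 41.2% ✓ — fails.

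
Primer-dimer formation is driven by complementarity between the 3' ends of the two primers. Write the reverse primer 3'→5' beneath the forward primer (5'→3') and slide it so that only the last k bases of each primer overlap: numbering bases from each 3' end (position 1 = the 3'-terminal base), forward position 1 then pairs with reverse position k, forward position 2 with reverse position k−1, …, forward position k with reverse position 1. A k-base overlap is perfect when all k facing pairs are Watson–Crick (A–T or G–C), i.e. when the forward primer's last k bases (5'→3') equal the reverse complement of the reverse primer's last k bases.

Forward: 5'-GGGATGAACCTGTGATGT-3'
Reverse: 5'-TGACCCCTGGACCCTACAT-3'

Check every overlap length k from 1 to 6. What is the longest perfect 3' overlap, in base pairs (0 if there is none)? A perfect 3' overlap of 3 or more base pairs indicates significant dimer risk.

Longest perfect overlap: 4 complementary base pairs; significant dimer risk (threshold 3).

Last 6 bases (5'→3') — forward …TGATGT, reverse …CTACAT.
Reverse complement of the reverse primer's last 6 bases: ATGTAG; its first k bases are the reverse complement of the reverse primer's last k bases, so a perfect k-base overlap needs the forward primer's last k bases to equal them.
Comparing (forward last k vs required): k=1: T vs A ✗; k=2: GT vs AT ✗; k=3: TGT vs ATG ✗; k=4: ATGT vs ATGT ✓; k=5: GATGT vs ATGTA ✗; k=6: TGATGT vs ATGTAG ✗.
Only k = 4 is perfect, so the longest perfect 3' overlap is 4.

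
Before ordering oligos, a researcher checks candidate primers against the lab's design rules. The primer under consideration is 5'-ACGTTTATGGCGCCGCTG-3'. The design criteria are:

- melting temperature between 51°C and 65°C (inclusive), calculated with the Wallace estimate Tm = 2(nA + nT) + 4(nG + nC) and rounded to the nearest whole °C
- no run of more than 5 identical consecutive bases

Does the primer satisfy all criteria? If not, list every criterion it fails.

Base counts: A=2, T=5, G=6, C=5 (length 18).
Tm: Tm = 2·7 + 4·11 = 58°C ✓
homopolymer run: longest run = 3 ✓

Meets all criteria.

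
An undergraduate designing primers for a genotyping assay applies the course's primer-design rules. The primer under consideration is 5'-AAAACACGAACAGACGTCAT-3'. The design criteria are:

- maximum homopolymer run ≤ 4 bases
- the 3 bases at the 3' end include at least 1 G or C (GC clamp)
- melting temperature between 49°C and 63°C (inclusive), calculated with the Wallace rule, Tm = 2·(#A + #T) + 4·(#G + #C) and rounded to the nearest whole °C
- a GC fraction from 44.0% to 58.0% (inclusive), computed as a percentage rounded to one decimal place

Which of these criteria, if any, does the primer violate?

Base counts: A=10, T=2, G=3, C=5 (length 20).
homopolymer run: longest run = 4 ✓
GC clamp: 3' end CAT has 1 G/C ✓
Tm: Tm = 2·12 + 4·8 = 56°C ✓
GC content: GC 8/20 = 40.0%, outside 44.0–58.0% ✗

Fails: GC content.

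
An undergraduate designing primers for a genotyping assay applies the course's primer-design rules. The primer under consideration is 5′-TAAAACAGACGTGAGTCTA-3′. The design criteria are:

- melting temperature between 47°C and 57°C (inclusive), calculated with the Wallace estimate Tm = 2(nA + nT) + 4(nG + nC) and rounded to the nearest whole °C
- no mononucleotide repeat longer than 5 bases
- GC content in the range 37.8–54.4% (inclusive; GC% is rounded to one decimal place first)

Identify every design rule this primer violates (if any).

Fails: GC content.

Base counts: A=8, T=4, G=4, C=3 (length 19).
Tm: Tm = 2·12 + 4·7 = 52°C ✓
homopolymer run: longest run = 4 ✓
GC content: GC 7/19 = 36.8%, outside 37.8–54.4% ✗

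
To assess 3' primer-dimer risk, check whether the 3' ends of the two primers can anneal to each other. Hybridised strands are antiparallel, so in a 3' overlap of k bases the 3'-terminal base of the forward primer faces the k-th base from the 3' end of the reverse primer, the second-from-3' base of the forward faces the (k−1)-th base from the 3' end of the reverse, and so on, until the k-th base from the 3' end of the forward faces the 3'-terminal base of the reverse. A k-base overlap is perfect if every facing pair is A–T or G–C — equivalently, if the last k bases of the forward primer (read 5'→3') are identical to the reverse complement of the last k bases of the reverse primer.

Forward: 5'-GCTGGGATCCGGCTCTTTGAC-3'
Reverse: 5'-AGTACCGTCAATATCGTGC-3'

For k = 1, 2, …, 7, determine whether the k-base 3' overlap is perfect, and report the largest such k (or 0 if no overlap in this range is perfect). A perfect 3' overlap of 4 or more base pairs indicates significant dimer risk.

Longest perfect overlap: 0 complementary base pairs; below the dimer-risk threshold (threshold 4).

Last 7 bases (5'→3') — forward …CTTTGAC, reverse …ATCGTGC.
Reverse complement of the reverse primer's last 7 bases: GCACGAT; its first k bases are the reverse complement of the reverse primer's last k bases, so a perfect k-base overlap needs the forward primer's last k bases to equal them.
Comparing (forward last k vs required): k=1: C vs G ✗; k=2: AC vs GC ✗; k=3: GAC vs GCA ✗; k=4: TGAC vs GCAC ✗; k=5: TTGAC vs GCACG ✗; k=6: TTTGAC vs GCACGA ✗; k=7: CTTTGAC vs GCACGAT ✗.
No overlap length from 1 to 7 is perfect, so the longest perfect 3' overlap is 0.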